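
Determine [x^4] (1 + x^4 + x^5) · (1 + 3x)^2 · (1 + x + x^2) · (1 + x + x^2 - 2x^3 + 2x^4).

29

(1 + x^4 + x^5) has coefficients 1,0,0,0,1 for degrees 0…4.
(1 + 3x)^2 has coefficients 1,6,9,0,0 for degrees 0…4.
Multiplying by (1 + x + x^2) gives running coefficients 1,7,16,15,9 for degrees 0…4.
Finally multiplying by (1 + x + x^2 - 2x^3 + 2x^4), the product of all factors after the first has coefficients 1,8,24,36,28 for degrees 0…4.
[x^4] = 1·28 + 1·1 = 29.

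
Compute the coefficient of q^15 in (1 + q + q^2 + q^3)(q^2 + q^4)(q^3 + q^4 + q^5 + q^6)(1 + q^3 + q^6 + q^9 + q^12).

(1 + q + q^2 + q^3) has coefficients 1,1,1,1 for degrees 0…3.
(q^2 + q^4) has coefficients 0,0,1,0,1,0,0,0,0,0,0,0,0,0,0,0 for degrees 0…15.
Multiplying by (q^3 + q^4 + q^5 + q^6) gives running coefficients 0,0,0,0,0,1,1,2,2,1,1,0,0,0,0,0 for degrees 0…15.
Finally multiplying by (1 + q^3 + q^6 + q^9 + q^12), the product of all factors after the first has coefficients 0,0,0,0,0,1,1,2,3,2,3,3,2,3,3,2 for degrees 0…15.
[q^15] = 1·2 + 1·3 + 1·3 + 1·2 = 10.

10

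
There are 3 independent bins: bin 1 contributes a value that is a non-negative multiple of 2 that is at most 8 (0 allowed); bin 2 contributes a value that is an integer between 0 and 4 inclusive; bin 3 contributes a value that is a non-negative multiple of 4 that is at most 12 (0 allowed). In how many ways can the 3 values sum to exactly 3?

The generating function for the choices is (1 + t^2 + t^4 + t^6 + t^8)·(1 + t + t^2 + t^3 + t^4)·(1 + t^4 + t^8 + t^12); the count is [t^3].
(1 + t^2 + t^4 + t^6 + t^8) has coefficients 1,0,1,0 for degrees 0…3.
(1 + t + t^2 + t^3 + t^4) has coefficients 1,1,1,1 for degrees 0…3.
Finally multiplying by (1 + t^4 + t^8 + t^12), the product of all factors after the first has coefficients 1,1,1,1 for degrees 0…3.
[t^3] = 1·1 + 1·1 = 2.

2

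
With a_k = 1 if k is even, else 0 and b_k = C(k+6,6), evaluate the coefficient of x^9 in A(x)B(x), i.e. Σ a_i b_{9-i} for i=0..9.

7274

Write out a_i and b_{9-i} for i = 0,…,9 and sum the products.
Σ = 1·5005 + 0·3003 + 1·1716 + 0·924 + 1·462 + 0·210 + 1·84 + 0·28 + 1·7 + 0·1 = 7274.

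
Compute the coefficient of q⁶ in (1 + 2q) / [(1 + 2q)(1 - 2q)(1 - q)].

127

Partial fractions give a closed form: a_n = (2)·2^n + (-1)·1^n.
At n = 6: a_6 = 127.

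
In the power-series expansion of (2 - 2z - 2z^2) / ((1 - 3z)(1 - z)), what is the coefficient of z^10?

98416

The denominator gives the recurrence a_n = 4a_(n−1) − 3a_(n−2) for n ≥ 3; the numerator fixes a_0 = 2, a_1 = 6, a_2 = 16.
Iterating: 2, 6, 16, 46, 136, 406, 1216, 3646, 10936, 32806, 98416, so a_10 = 98416.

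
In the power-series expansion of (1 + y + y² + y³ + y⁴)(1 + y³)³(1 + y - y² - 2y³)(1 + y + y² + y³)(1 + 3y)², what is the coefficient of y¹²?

-369

(1 + y + y² + y³ + y⁴) has coefficients 1,1,1,1,1 for degrees 0…4.
(1 + y³)³ has coefficients 1,0,0,3,0,0,3,0,0,1,0,0,0 for degrees 0…12.
Multiplying by (1 + y - y² - 2y³) gives running coefficients 1,1,-1,1,3,-3,-3,3,-3,-5,1,-1,-2 for degrees 0…12.
Multiplying by (1 + y + y² + y³) gives running coefficients 1,2,1,2,4,0,-2,0,-6,-8,-4,-8,-7 for degrees 0…12.
Finally multiplying by (1 + 3y)², the product of all factors after the first has coefficients 1,8,22,26,25,42,34,-12,-24,-44,-106,-104,-91 for degrees 0…12.
[y¹²] = 1·(-91) + 1·(-104) + 1·(-106) + 1·(-44) + 1·(-24) = -369.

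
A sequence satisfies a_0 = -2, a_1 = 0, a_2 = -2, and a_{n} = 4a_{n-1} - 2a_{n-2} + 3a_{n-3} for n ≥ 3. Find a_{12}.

The ordinary generating function has denominator 1 - 4z + 2z^2 - 3z^3.
Iterating the recurrence: a_0,…,a_{12} = -2, 0, -2, -14, -52, -186, -682, -2512, -9242, -33990, -125012, -459794, -1691122.

-1691122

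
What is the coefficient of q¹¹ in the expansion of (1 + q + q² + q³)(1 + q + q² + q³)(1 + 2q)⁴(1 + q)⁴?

(1 + q + q² + q³) has coefficients 1,1,1,1 for degrees 0…3.
(1 + q + q² + q³) has coefficients 1,1,1,1,0,0,0,0,0,0,0,0 for degrees 0…11.
Multiplying by (1 + 2q)⁴ gives running coefficients 1,9,33,65,80,72,48,16,0,0,0,0 for degrees 0…11.
Finally multiplying by (1 + q)⁴, the product of all factors after the first has coefficients 1,13,75,255,575,923,1109,1025,720,360,112,16 for degrees 0…11.
[q¹¹] = 1·16 + 1·112 + 1·360 + 1·720 = 1208.

1208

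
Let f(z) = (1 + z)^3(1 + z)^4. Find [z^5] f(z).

21

(1 + z)^3 has coefficients 1,3,3,1 for degrees 0…3.
(1 + z)^4 has coefficients 1,4,6,4,1,0 for degrees 0…5.
[z^5] = 1·0 + 3·1 + 3·4 + 1·6 = 21.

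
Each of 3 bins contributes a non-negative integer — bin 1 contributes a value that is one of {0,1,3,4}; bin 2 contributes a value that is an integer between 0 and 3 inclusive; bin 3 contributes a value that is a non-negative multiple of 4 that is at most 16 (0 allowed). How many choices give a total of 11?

The generating function for the choices is (1 + z + z^3 + z^4)·(1 + z + z^2 + z^3)·(1 + z^4 + z^8 + z^12 + z^16); the count is [z^11].
(1 + z + z^3 + z^4) has coefficients 1,1,0,1,1 for degrees 0…4.
(1 + z + z^2 + z^3) has coefficients 1,1,1,1,0,0,0,0,0,0,0,0 for degrees 0…11.
Finally multiplying by (1 + z^4 + z^8 + z^12 + z^16), the product of all factors after the first has coefficients 1,1,1,1,1,1,1,1,1,1,1,1 for degrees 0…11.
[z^11] = 1·1 + 1·1 + 1·1 + 1·1 = 4.

4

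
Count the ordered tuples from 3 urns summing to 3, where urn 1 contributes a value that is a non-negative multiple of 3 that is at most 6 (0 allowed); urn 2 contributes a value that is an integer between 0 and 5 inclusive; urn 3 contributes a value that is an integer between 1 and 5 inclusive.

The generating function for the choices is (1 + z³ + z⁶)·(1 + z + z² + z³ + z⁴ + z⁵)·(z + z² + z³ + z⁴ + z⁵); the count is [z³].
(1 + z³ + z⁶) has coefficients 1,0,0,1 for degrees 0…3.
(1 + z + z² + z³ + z⁴ + z⁵) has coefficients 1,1,1,1 for degrees 0…3.
Finally multiplying by (z + z² + z³ + z⁴ + z⁵), the product of all factors after the first has coefficients 0,1,2,3 for degrees 0…3.
[z³] = 1·3 + 1·0 = 3.

3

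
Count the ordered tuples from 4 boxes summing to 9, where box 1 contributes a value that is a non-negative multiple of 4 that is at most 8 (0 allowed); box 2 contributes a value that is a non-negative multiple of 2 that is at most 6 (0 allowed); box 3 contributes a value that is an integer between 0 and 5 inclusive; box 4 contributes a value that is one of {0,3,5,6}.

17

The generating function for the choices is (1 + z⁴ + z⁸)·(1 + z² + z⁴ + z⁶)·(1 + z + z² + z³ + z⁴ + z⁵)·(1 + z³ + z⁵ + z⁶); the count is [z⁹].
(1 + z⁴ + z⁸) has coefficients 1,0,0,0,1,0,0,0,1 for degrees 0…8.
(1 + z² + z⁴ + z⁶) has coefficients 1,0,1,0,1,0,1,0,0,0 for degrees 0…9.
Multiplying by (1 + z + z² + z³ + z⁴ + z⁵) gives running coefficients 1,1,2,2,3,3,3,3,2,2 for degrees 0…9.
Finally multiplying by (1 + z³ + z⁵ + z⁶), the product of all factors after the first has coefficients 1,1,2,3,4,6,7,9,9,10 for degrees 0…9.
[z⁹] = 1·10 + 1·6 + 1·1 = 17.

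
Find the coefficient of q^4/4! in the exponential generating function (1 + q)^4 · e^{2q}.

The EGF product rule gives c_4 = Σ_{k_1+k_2=4} C(4; k_1,k_2) · ∏ g_i(k_i), where (1+q)^4 gives the falling factorial (4)_k; e^{2q} gives (2)^k.
g_1(k) for k = 0…4: 1, 4, 12, 24, 24.
g_2(k) for k = 0…4: 1, 2, 4, 8, 16.
c_4 = Σ_k C(4,k)·g_1(k)·g_2(4−k) = 1·1·16 + 4·4·8 + 6·12·4 + 4·24·2 + 1·24·1 = 16 + 128 + 288 + 192 + 24 = 648.

648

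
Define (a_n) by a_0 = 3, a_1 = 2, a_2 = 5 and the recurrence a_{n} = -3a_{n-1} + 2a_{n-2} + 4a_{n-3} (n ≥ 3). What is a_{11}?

The ordinary generating function has denominator 1 + 3t - 2t^2 - 4t^3.
Iterating the recurrence: a_0,…,a_{11} = 3, 2, 5, 1, 15, -23, 103, -295, 999, -3175, 10343, -33383.

-33383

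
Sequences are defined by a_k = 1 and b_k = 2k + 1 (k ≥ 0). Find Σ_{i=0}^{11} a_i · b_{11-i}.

The convolution is the x^11 coefficient of A(x)B(x).
Σ = 1·23 + 1·21 + 1·19 + 1·17 + 1·15 + 1·13 + 1·11 + 1·9 + 1·7 + 1·5 + 1·3 + 1·1 = 144.

144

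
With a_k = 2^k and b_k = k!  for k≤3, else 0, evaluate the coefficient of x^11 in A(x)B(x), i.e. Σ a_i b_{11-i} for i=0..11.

The convolution is the x^11 coefficient of A(x)B(x).
Σ = 1·0 + 2·0 + 4·0 + 8·0 + 16·0 + 32·0 + 64·0 + 128·0 + 256·6 + 512·2 + 1024·1 + 2048·1 = 5632.

5632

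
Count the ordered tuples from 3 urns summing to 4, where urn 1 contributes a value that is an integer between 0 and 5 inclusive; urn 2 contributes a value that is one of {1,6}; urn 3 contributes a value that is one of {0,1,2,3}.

The generating function for the choices is (1 + z + z^2 + z^3 + z^4 + z^5)·(z + z^6)·(1 + z + z^2 + z^3); the count is [z^4].
(1 + z + z^2 + z^3 + z^4 + z^5) has coefficients 1,1,1,1,1 for degrees 0…4.
(z + z^6) has coefficients 0,1,0,0,0 for degrees 0…4.
Finally multiplying by (1 + z + z^2 + z^3), the product of all factors after the first has coefficients 0,1,1,1,1 for degrees 0…4.
[z^4] = 1·1 + 1·1 + 1·1 + 1·1 + 1·0 = 4.

4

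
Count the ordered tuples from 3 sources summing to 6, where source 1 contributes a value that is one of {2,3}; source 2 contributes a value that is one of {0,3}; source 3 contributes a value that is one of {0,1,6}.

2

The generating function for the choices is (t² + t³)·(1 + t³)·(1 + t + t⁶); the count is [t⁶].
(t² + t³) has coefficients 0,0,1,1 for degrees 0…3.
(1 + t³) has coefficients 1,0,0,1,0,0,0 for degrees 0…6.
Finally multiplying by (1 + t + t⁶), the product of all factors after the first has coefficients 1,1,0,1,1,0,1 for degrees 0…6.
[t⁶] = 1·1 + 1·1 = 2.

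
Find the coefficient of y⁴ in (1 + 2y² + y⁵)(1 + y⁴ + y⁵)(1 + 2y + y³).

(1 + 2y² + y⁵) has coefficients 1,0,2,0,0 for degrees 0…4.
(1 + y⁴ + y⁵) has coefficients 1,0,0,0,1 for degrees 0…4.
Finally multiplying by (1 + 2y + y³), the product of all factors after the first has coefficients 1,2,0,1,1 for degrees 0…4.
[y⁴] = 1·1 + 2·0 = 1.

1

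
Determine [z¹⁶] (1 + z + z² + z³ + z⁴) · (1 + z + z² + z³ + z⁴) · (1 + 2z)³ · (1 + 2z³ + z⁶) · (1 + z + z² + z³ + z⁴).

570

(1 + z + z² + z³ + z⁴) has coefficients 1,1,1,1,1 for degrees 0…4.
(1 + z + z² + z³ + z⁴) has coefficients 1,1,1,1,1,0,0,0,0,0,0,0,0,0,0,0,0 for degrees 0…16.
Multiplying by (1 + 2z)³ gives running coefficients 1,7,19,27,27,26,20,8,0,0,0,0,0,0,0,0,0 for degrees 0…16.
Multiplying by (1 + 2z³ + z⁶) gives running coefficients 1,7,19,29,41,64,75,69,71,67,43,26,20,8,0,0,0 for degrees 0…16.
Finally multiplying by (1 + z + z² + z³ + z⁴), the product of all factors after the first has coefficients 1,8,27,56,97,160,228,278,320,346,325,276,227,164,97,54,28 for degrees 0…16.
[z¹⁶] = 1·28 + 1·54 + 1·97 + 1·164 + 1·227 = 570.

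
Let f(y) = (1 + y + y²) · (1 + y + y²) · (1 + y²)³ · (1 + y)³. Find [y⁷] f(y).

(1 + y + y²) has coefficients 1,1,1 for degrees 0…2.
(1 + y + y²) has coefficients 1,1,1,0,0,0,0,0 for degrees 0…7.
Multiplying by (1 + y²)³ gives running coefficients 1,1,4,3,6,3,4,1 for degrees 0…7.
Finally multiplying by (1 + y)³, the product of all factors after the first has coefficients 1,4,10,19,28,34,34,28 for degrees 0…7.
[y⁷] = 1·28 + 1·34 + 1·34 = 96.

96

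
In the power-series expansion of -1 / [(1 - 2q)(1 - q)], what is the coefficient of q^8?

Partial fractions give a closed form: a_n = (-2)·2^n + (1)·1^n.
At n = 8: a_8 = -511.

-511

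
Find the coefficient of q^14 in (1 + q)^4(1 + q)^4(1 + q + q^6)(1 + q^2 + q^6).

(1 + q)^4 has coefficients 1,4,6,4,1 for degrees 0…4.
(1 + q)^4 has coefficients 1,4,6,4,1,0,0,0,0,0,0,0,0,0,0 for degrees 0…14.
Multiplying by (1 + q + q^6) gives running coefficients 1,5,10,10,5,1,1,4,6,4,1,0,0,0,0 for degrees 0…14.
Finally multiplying by (1 + q^2 + q^6), the product of all factors after the first has coefficients 1,5,11,15,15,11,7,10,17,18,12,5,2,4,6 for degrees 0…14.
[q^14] = 1·6 + 4·4 + 6·2 + 4·5 + 1·12 = 66.

66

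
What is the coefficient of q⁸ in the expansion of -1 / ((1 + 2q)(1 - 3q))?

-4039

Partial fractions give a closed form: a_n = (-2/5)·(-2)^n + (-3/5)·3^n.
At n = 8: a_8 = -4039.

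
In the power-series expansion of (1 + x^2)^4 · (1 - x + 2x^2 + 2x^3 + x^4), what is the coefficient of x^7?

(1 + x^2)^4 has coefficients 1,0,4,0,6,0,4,0 for degrees 0…7.
(1 - x + 2x^2 + 2x^3 + x^4) has coefficients 1,-1,2,2,1,0,0,0 for degrees 0…7.
[x^7] = 1·0 + 4·0 + 6·2 + 4·(-1) = 8.

8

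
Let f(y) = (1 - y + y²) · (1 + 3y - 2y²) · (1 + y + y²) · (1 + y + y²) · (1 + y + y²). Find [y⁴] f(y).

(1 - y + y²) has coefficients 1,-1,1 for degrees 0…2.
(1 + 3y - 2y²) has coefficients 1,3,-2,0,0 for degrees 0…4.
Multiplying by (1 + y + y²) gives running coefficients 1,4,2,1,-2 for degrees 0…4.
Multiplying by (1 + y + y²) gives running coefficients 1,5,7,7,1 for degrees 0…4.
Finally multiplying by (1 + y + y²), the product of all factors after the first has coefficients 1,6,13,19,15 for degrees 0…4.
[y⁴] = 1·15 − 1·19 + 1·13 = 9.

9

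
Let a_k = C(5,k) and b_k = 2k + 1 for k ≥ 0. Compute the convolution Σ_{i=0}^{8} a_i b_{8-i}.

384

The convolution is the t^8 coefficient of A(t)B(t).
Σ = 1·17 + 5·15 + 10·13 + 10·11 + 5·9 + 1·7 + 0·5 + 0·3 + 0·1 = 384.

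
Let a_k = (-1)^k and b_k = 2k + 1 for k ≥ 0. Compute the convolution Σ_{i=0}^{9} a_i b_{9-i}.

The convolution is the t^9 coefficient of A(t)B(t).
Σ = 1·19 − 1·17 + 1·15 − 1·13 + 1·11 − 1·9 + 1·7 − 1·5 + 1·3 − 1·1 = 10.

10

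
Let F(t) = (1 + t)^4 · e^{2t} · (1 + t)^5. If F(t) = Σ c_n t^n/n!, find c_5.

The EGF product rule gives c_5 = Σ_{k_1+k_2+k_3=5} C(5; k_1,k_2,k_3) · ∏ g_i(k_i), where (1+t)^4 gives the falling factorial (4)_k; e^{2t} gives (2)^k; (1+t)^5 gives the falling factorial (5)_k.
g_1(k) for k = 0…5: 1, 4, 12, 24, 24, 0.
g_2(k) for k = 0…5: 1, 2, 4, 8, 16, 32.
g_3(k) for k = 0…5: 1, 5, 20, 60, 120, 120.
First combine the last two factors: h(k) = Σ_j C(k,j)·g_2(j)·g_3(k−j) for k = 0…5: 1, 7, 44, 248, 1256, 5752.
c_5 = Σ_k C(5,k)·g_1(k)·h(5−k) = 1·1·5752 + 5·4·1256 + 10·12·248 + 10·24·44 + 5·24·7 = 5752 + 25120 + 29760 + 10560 + 840 = 72032.

72032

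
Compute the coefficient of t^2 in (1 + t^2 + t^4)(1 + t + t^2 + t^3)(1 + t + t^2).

(1 + t^2 + t^4) has coefficients 1,0,1 for degrees 0…2.
(1 + t + t^2 + t^3) has coefficients 1,1,1 for degrees 0…2.
Finally multiplying by (1 + t + t^2), the product of all factors after the first has coefficients 1,2,3 for degrees 0…2.
[t^2] = 1·3 + 1·1 = 4.

4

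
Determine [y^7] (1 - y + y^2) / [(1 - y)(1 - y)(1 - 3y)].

The denominator gives the recurrence a_n = 5a_(n−1) − 7a_(n−2) + 3a_(n−3) for n ≥ 3; the numerator fixes a_0 = 1, a_1 = 4, a_2 = 14.
Iterating: 1, 4, 14, 45, 139, 422, 1272, 3823, so a_7 = 3823.

3823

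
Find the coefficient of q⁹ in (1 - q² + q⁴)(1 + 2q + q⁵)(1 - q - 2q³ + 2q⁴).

7

(1 - q² + q⁴) has coefficients 1,0,-1,0,1 for degrees 0…4.
(1 + 2q + q⁵) has coefficients 1,2,0,0,0,1,0,0,0,0 for degrees 0…9.
Finally multiplying by (1 - q - 2q³ + 2q⁴), the product of all factors after the first has coefficients 1,1,-2,-2,-2,5,-1,0,-2,2 for degrees 0…9.
[q⁹] = 1·2 − 1·0 + 1·5 = 7.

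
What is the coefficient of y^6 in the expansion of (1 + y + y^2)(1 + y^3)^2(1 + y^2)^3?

(1 + y + y^2) has coefficients 1,1,1 for degrees 0…2.
(1 + y^3)^2 has coefficients 1,0,0,2,0,0,1 for degrees 0…6.
Finally multiplying by (1 + y^2)^3, the product of all factors after the first has coefficients 1,0,3,2,3,6,2 for degrees 0…6.
[y^6] = 1·2 + 1·6 + 1·3 = 11.

11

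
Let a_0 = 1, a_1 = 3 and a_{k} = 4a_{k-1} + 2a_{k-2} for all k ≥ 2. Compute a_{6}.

The ordinary generating function has denominator 1 - 4t - 2t^2.
Iterating the recurrence: a_0,…,a_{6} = 1, 3, 14, 62, 276, 1228, 5464.

5464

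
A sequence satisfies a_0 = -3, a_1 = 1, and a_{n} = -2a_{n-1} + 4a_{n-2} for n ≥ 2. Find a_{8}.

The ordinary generating function has denominator 1 + 2t - 4t^2.
Iterating the recurrence: a_0,…,a_{8} = -3, 1, -14, 32, -120, 368, -1216, 3904, -12672.

-12672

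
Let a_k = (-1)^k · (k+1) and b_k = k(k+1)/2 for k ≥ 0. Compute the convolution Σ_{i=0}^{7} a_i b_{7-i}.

Write out a_i and b_{7-i} for i = 0,…,7 and sum the products.
Σ = 1·28 − 2·21 + 3·15 − 4·10 + 5·6 − 6·3 + 7·1 − 8·0 = 10.

10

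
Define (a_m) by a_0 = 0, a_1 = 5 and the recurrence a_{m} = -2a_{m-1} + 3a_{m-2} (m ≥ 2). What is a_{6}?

-910

The ordinary generating function has denominator 1 + 2y - 3y^2.
Iterating the recurrence: a_0,…,a_{6} = 0, 5, -10, 35, -100, 305, -910.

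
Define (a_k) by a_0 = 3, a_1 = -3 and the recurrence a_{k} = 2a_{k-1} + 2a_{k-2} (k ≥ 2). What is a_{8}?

-720

The ordinary generating function has denominator 1 - 2q - 2q^2.
Iterating the recurrence: a_0,…,a_{8} = 3, -3, 0, -6, -12, -36, -96, -264, -720.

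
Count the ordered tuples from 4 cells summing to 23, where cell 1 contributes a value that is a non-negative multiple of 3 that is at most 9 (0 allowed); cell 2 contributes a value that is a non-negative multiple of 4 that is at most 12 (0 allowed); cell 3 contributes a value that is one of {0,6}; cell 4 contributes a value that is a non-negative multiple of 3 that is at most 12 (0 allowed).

The generating function for the choices is (1 + q^3 + q^6 + q^9)·(1 + q^4 + q^8 + q^12)·(1 + q^6)·(1 + q^3 + q^6 + q^9 + q^12); the count is [q^23].
(1 + q^3 + q^6 + q^9) has coefficients 1,0,0,1,0,0,1,0,0,1 for degrees 0…9.
(1 + q^4 + q^8 + q^12) has coefficients 1,0,0,0,1,0,0,0,1,0,0,0,1,0,0,0,0,0,0,0,0,0,0,0 for degrees 0…23.
Multiplying by (1 + q^6) gives running coefficients 1,0,0,0,1,0,1,0,1,0,1,0,1,0,1,0,0,0,1,0,0,0,0,0 for degrees 0…23.
Finally multiplying by (1 + q^3 + q^6 + q^9 + q^12), the product of all factors after the first has coefficients 1,0,0,1,1,0,2,1,1,2,2,1,3,2,2,2,2,2,3,1,2,2,1,1 for degrees 0…23.
[q^23] = 1·1 + 1·2 + 1·2 + 1·2 = 7.

7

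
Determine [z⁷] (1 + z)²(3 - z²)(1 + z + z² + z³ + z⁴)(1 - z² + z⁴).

(1 + z)² has coefficients 1,2,1 for degrees 0…2.
(3 - z²) has coefficients 3,0,-1,0,0,0,0,0 for degrees 0…7.
Multiplying by (1 + z + z² + z³ + z⁴) gives running coefficients 3,3,2,2,2,-1,-1,0 for degrees 0…7.
Finally multiplying by (1 - z² + z⁴), the product of all factors after the first has coefficients 3,3,-1,-1,3,0,-1,3 for degrees 0…7.
[z⁷] = 1·3 + 2·(-1) + 1·0 = 1.

1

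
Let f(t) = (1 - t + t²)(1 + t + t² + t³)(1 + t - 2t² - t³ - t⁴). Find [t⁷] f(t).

(1 - t + t²) has coefficients 1,-1,1 for degrees 0…2.
(1 + t + t² + t³) has coefficients 1,1,1,1,0,0,0,0 for degrees 0…7.
Finally multiplying by (1 + t - 2t² - t³ - t⁴), the product of all factors after the first has coefficients 1,2,0,-1,-3,-4,-2,-1 for degrees 0…7.
[t⁷] = 1·(-1) − 1·(-2) + 1·(-4) = -3.

-3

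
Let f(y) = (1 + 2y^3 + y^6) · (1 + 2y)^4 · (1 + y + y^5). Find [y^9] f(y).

88

(1 + 2y^3 + y^6) has coefficients 1,0,0,2,0,0,1 for degrees 0…6.
(1 + 2y)^4 has coefficients 1,8,24,32,16,0,0,0,0,0 for degrees 0…9.
Finally multiplying by (1 + y + y^5), the product of all factors after the first has coefficients 1,9,32,56,48,17,8,24,32,16 for degrees 0…9.
[y^9] = 1·16 + 2·8 + 1·56 = 88.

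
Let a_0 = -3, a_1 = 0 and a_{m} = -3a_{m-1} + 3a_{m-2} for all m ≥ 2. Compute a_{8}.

The ordinary generating function has denominator 1 + 3y - 3y^2.
Iterating the recurrence: a_0,…,a_{8} = -3, 0, -9, 27, -108, 405, -1539, 5832, -22113.

-22113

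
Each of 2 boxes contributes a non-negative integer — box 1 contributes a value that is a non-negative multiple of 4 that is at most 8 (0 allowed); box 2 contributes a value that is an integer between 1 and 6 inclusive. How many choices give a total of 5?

The generating function for the choices is (1 + t^4 + t^8)·(t + t^2 + t^3 + t^4 + t^5 + t^6); the count is [t^5].
(1 + t^4 + t^8) has coefficients 1,0,0,0,1,0 for degrees 0…5.
(t + t^2 + t^3 + t^4 + t^5 + t^6) has coefficients 0,1,1,1,1,1 for degrees 0…5.
[t^5] = 1·1 + 1·1 = 2.

2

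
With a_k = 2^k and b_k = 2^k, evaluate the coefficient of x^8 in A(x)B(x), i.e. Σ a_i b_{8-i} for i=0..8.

The convolution is the x^8 coefficient of A(x)B(x).
Σ = 1·256 + 2·128 + 4·64 + 8·32 + 16·16 + 32·8 + 64·4 + 128·2 + 256·1 = 2304.

2304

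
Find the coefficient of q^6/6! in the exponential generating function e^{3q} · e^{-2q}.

1

The EGF product rule gives c_6 = Σ_{k_1+k_2=6} C(6; k_1,k_2) · ∏ g_i(k_i), where e^{3q} gives (3)^k; e^{-2q} gives (-2)^k.
g_1(k) for k = 0…6: 1, 3, 9, 27, 81, 243, 729.
g_2(k) for k = 0…6: 1, -2, 4, -8, 16, -32, 64.
c_6 = Σ_k C(6,k)·g_1(k)·g_2(6−k) = 1·1·64 + 6·3·(-32) + 15·9·16 + 20·27·(-8) + 15·81·4 + 6·243·(-2) + 1·729·1 = 64 − 576 + 2160 − 4320 + 4860 − 2916 + 729 = 1.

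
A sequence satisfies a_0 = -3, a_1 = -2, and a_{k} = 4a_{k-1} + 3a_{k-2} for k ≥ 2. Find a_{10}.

-3484769

The ordinary generating function has denominator 1 - 4y - 3y^2.
Iterating the recurrence: a_0,…,a_{10} = -3, -2, -17, -74, -347, -1610, -7481, -34754, -161459, -750098, -3484769.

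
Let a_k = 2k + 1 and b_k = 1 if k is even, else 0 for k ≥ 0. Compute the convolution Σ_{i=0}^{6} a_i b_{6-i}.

The convolution is the x^6 coefficient of A(x)B(x).
Σ = 1·1 + 3·0 + 5·1 + 7·0 + 9·1 + 11·0 + 13·1 = 28.

28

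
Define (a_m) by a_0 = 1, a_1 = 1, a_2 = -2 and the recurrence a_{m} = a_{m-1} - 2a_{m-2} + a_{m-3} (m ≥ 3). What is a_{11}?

-26

The ordinary generating function has denominator 1 - q + 2q^2 - q^3.
Iterating the recurrence: a_0,…,a_{11} = 1, 1, -2, -3, 2, 6, -1, -11, -3, 18, 13, -26.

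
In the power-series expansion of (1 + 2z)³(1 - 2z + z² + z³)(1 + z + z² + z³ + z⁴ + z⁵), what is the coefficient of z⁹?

30

(1 + 2z)³ has coefficients 1,6,12,8 for degrees 0…3.
(1 - 2z + z² + z³) has coefficients 1,-2,1,1,0,0,0,0,0,0 for degrees 0…9.
Finally multiplying by (1 + z + z² + z³ + z⁴ + z⁵), the product of all factors after the first has coefficients 1,-1,0,1,1,1,0,2,1,0 for degrees 0…9.
[z⁹] = 1·0 + 6·1 + 12·2 + 8·0 = 30.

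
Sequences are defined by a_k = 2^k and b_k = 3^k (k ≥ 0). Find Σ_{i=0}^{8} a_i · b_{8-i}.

The convolution is the t^8 coefficient of A(t)B(t).
Σ = 1·6561 + 2·2187 + 4·729 + 8·243 + 16·81 + 32·27 + 64·9 + 128·3 + 256·1 = 19171.

19171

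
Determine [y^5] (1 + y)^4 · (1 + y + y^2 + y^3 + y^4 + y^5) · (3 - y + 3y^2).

77

(1 + y)^4 has coefficients 1,4,6,4,1 for degrees 0…4.
(1 + y + y^2 + y^3 + y^4 + y^5) has coefficients 1,1,1,1,1,1 for degrees 0…5.
Finally multiplying by (3 - y + 3y^2), the product of all factors after the first has coefficients 3,2,5,5,5,5 for degrees 0…5.
[y^5] = 1·5 + 4·5 + 6·5 + 4·5 + 1·2 = 77.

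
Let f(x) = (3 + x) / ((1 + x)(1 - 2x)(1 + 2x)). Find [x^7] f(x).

-170

Partial fractions give a closed form: a_n = (-2/3)·(-1)^n + (7/6)·2^n + (5/2)·(-2)^n.
At n = 7: a_7 = -170.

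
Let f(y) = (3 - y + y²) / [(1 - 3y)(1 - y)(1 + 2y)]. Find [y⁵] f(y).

575

Partial fractions give a closed form: a_n = (5/2)·3^n + (-1/2)·1^n + (1)·(-2)^n.
At n = 5: a_5 = 575.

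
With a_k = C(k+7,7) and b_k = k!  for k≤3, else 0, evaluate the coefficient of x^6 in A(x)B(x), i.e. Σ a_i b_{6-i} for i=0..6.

This is [x^6] in the product of the two ordinary generating functions.
Σ = 1·0 + 8·0 + 36·0 + 120·6 + 330·2 + 792·1 + 1716·1 = 3888.

3888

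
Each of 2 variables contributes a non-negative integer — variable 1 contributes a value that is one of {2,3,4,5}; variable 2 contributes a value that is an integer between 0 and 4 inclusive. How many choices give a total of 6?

4

The generating function for the choices is (z^2 + z^3 + z^4 + z^5)·(1 + z + z^2 + z^3 + z^4); the count is [z^6].
(z^2 + z^3 + z^4 + z^5) has coefficients 0,0,1,1,1,1 for degrees 0…5.
(1 + z + z^2 + z^3 + z^4) has coefficients 1,1,1,1,1,0,0 for degrees 0…6.
[z^6] = 1·1 + 1·1 + 1·1 + 1·1 = 4.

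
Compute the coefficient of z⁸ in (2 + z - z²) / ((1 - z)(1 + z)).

The denominator gives the recurrence a_n = a_(n−2) for n ≥ 3; the numerator fixes a_0 = 2, a_1 = 1, a_2 = 1.
Iterating: 2, 1, 1, 1, 1, 1, 1, 1, 1, so a_8 = 1.

1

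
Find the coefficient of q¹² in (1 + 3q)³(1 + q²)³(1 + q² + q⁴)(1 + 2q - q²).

152

(1 + 3q)³ has coefficients 1,9,27,27 for degrees 0…3.
(1 + q²)³ has coefficients 1,0,3,0,3,0,1,0,0,0,0,0,0 for degrees 0…12.
Multiplying by (1 + q² + q⁴) gives running coefficients 1,0,4,0,7,0,7,0,4,0,1,0,0 for degrees 0…12.
Finally multiplying by (1 + 2q - q²), the product of all factors after the first has coefficients 1,2,3,8,3,14,0,14,-3,8,-3,2,-1 for degrees 0…12.
[q¹²] = 1·(-1) + 9·2 + 27·(-3) + 27·8 = 152.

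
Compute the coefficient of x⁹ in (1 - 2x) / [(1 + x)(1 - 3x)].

4920

Partial fractions give a closed form: a_n = (3/4)·(-1)^n + (1/4)·3^n.
At n = 9: a_9 = 4920.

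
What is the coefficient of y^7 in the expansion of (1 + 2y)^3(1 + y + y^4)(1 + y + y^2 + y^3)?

35

(1 + 2y)^3 has coefficients 1,6,12,8 for degrees 0…3.
(1 + y + y^4) has coefficients 1,1,0,0,1,0,0,0 for degrees 0…7.
Finally multiplying by (1 + y + y^2 + y^3), the product of all factors after the first has coefficients 1,2,2,2,2,1,1,1 for degrees 0…7.
[y^7] = 1·1 + 6·1 + 12·1 + 8·2 = 35.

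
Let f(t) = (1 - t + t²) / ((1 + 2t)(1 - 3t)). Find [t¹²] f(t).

The denominator gives the recurrence a_n = a_(n−1) + 6a_(n−2) for n ≥ 3; the numerator fixes a_0 = 1, a_1 = 0, a_2 = 7.
Iterating: 1, 0, 7, 7, 49, 91, 385, 931, 3241, 8827, 28273, 81235, 250873, so a_12 = 250873.

250873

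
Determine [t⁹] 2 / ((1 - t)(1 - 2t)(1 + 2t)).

682

The denominator gives the recurrence a_n = a_(n−1) + 4a_(n−2) − 4a_(n−3) for n ≥ 3; the numerator fixes a_0 = 2, a_1 = 2, a_2 = 10.
Iterating: 2, 2, 10, 10, 42, 42, 170, 170, 682, 682, so a_9 = 682.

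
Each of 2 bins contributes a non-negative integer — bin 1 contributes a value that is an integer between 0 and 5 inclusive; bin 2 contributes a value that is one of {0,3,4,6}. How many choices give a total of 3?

2

The generating function for the choices is (1 + t + t^2 + t^3 + t^4 + t^5)·(1 + t^3 + t^4 + t^6); the count is [t^3].
(1 + t + t^2 + t^3 + t^4 + t^5) has coefficients 1,1,1,1 for degrees 0…3.
(1 + t^3 + t^4 + t^6) has coefficients 1,0,0,1 for degrees 0…3.
[t^3] = 1·1 + 1·0 + 1·0 + 1·1 = 2.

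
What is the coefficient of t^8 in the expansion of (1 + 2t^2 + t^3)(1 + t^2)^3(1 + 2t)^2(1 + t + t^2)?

140

(1 + 2t^2 + t^3) has coefficients 1,0,2,1 for degrees 0…3.
(1 + t^2)^3 has coefficients 1,0,3,0,3,0,1,0,0 for degrees 0…8.
Multiplying by (1 + 2t)^2 gives running coefficients 1,4,7,12,15,12,13,4,4 for degrees 0…8.
Finally multiplying by (1 + t + t^2), the product of all factors after the first has coefficients 1,5,12,23,34,39,40,29,21 for degrees 0…8.
[t^8] = 1·21 + 2·40 + 1·39 = 140.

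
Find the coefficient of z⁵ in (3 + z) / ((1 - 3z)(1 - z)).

The denominator gives the recurrence a_n = 4a_(n−1) − 3a_(n−2) for n ≥ 2; the numerator fixes a_0 = 3, a_1 = 13.
Iterating: 3, 13, 43, 133, 403, 1213, so a_5 = 1213.

1213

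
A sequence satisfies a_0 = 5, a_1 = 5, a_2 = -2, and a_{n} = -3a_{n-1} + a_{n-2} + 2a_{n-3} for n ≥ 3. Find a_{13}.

1596253

The ordinary generating function has denominator 1 + 3q - q^2 - 2q^3.
Iterating the recurrence: a_0,…,a_{13} = 5, 5, -2, 21, -55, 182, -559, 1749, -5442, 16957, -52815, 164518, -512455, 1596253.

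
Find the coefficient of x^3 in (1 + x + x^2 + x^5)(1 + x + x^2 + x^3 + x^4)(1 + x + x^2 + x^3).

9

(1 + x + x^2 + x^5) has coefficients 1,1,1,0 for degrees 0…3.
(1 + x + x^2 + x^3 + x^4) has coefficients 1,1,1,1 for degrees 0…3.
Finally multiplying by (1 + x + x^2 + x^3), the product of all factors after the first has coefficients 1,2,3,4 for degrees 0…3.
[x^3] = 1·4 + 1·3 + 1·2 = 9.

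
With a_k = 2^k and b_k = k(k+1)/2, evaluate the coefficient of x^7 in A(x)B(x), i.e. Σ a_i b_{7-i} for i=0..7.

466

This is [x^7] in the product of the two ordinary generating functions.
Σ = 1·28 + 2·21 + 4·15 + 8·10 + 16·6 + 32·3 + 64·1 + 128·0 = 466.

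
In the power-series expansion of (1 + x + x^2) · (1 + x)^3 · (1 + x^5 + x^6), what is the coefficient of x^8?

14

(1 + x + x^2) has coefficients 1,1,1 for degrees 0…2.
(1 + x)^3 has coefficients 1,3,3,1,0,0,0,0,0 for degrees 0…8.
Finally multiplying by (1 + x^5 + x^6), the product of all factors after the first has coefficients 1,3,3,1,0,1,4,6,4 for degrees 0…8.
[x^8] = 1·4 + 1·6 + 1·4 = 14.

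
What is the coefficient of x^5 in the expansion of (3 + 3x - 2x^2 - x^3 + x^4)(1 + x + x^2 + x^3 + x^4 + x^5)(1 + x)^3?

29

(3 + 3x - 2x^2 - x^3 + x^4) has coefficients 3,3,-2,-1,1 for degrees 0…4.
(1 + x + x^2 + x^3 + x^4 + x^5) has coefficients 1,1,1,1,1,1 for degrees 0…5.
Finally multiplying by (1 + x)^3, the product of all factors after the first has coefficients 1,4,7,8,8,8 for degrees 0…5.
[x^5] = 3·8 + 3·8 − 2·8 − 1·7 + 1·4 = 29.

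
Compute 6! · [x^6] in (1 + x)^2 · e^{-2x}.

The EGF product rule gives c_6 = Σ_{k_1+k_2=6} C(6; k_1,k_2) · ∏ g_i(k_i), where (1+x)^2 gives the falling factorial (2)_k; e^{-2x} gives (-2)^k.
g_1(k) for k = 0…6: 1, 2, 2, 0, 0, 0, 0.
g_2(k) for k = 0…6: 1, -2, 4, -8, 16, -32, 64.
c_6 = Σ_k C(6,k)·g_1(k)·g_2(6−k) = 1·1·64 + 6·2·(-32) + 15·2·16 = 64 − 384 + 480 = 160.

160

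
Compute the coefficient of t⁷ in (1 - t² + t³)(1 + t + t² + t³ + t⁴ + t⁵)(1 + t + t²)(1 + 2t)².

(1 - t² + t³) has coefficients 1,0,-1,1 for degrees 0…3.
(1 + t + t² + t³ + t⁴ + t⁵) has coefficients 1,1,1,1,1,1,0,0 for degrees 0…7.
Multiplying by (1 + t + t²) gives running coefficients 1,2,3,3,3,3,2,1 for degrees 0…7.
Finally multiplying by (1 + 2t)², the product of all factors after the first has coefficients 1,6,15,23,27,27,26,21 for degrees 0…7.
[t⁷] = 1·21 − 1·27 + 1·27 = 21.

21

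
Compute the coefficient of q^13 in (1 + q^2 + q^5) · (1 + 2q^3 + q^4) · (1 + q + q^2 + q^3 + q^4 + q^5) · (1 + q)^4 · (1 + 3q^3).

474

(1 + q^2 + q^5) has coefficients 1,0,1,0,0,1 for degrees 0…5.
(1 + 2q^3 + q^4) has coefficients 1,0,0,2,1,0,0,0,0,0,0,0,0,0 for degrees 0…13.
Multiplying by (1 + q + q^2 + q^3 + q^4 + q^5) gives running coefficients 1,1,1,3,4,4,3,3,3,1,0,0,0,0 for degrees 0…13.
Multiplying by (1 + q)^4 gives running coefficients 1,5,11,17,27,43,56,58,53,47,37,21,7,1 for degrees 0…13.
Finally multiplying by (1 + 3q^3), the product of all factors after the first has coefficients 1,5,11,20,42,76,107,139,182,215,211,180,148,112 for degrees 0…13.
[q^13] = 1·112 + 1·180 + 1·182 = 474.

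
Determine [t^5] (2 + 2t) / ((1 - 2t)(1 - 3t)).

1752

The denominator gives the recurrence a_n = 5a_(n−1) − 6a_(n−2) for n ≥ 2; the numerator fixes a_0 = 2, a_1 = 12.
Iterating: 2, 12, 48, 168, 552, 1752, so a_5 = 1752.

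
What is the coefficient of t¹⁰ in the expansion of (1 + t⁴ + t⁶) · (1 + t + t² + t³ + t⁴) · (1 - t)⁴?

3

(1 + t⁴ + t⁶) has coefficients 1,0,0,0,1,0,1 for degrees 0…6.
(1 + t + t² + t³ + t⁴) has coefficients 1,1,1,1,1,0,0,0,0,0,0 for degrees 0…10.
Finally multiplying by (1 - t)⁴, the product of all factors after the first has coefficients 1,-3,3,-1,0,-1,3,-3,1,0,0 for degrees 0…10.
[t¹⁰] = 1·0 + 1·3 + 1·0 = 3.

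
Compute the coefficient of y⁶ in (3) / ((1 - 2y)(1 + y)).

129

The denominator gives the recurrence a_n = a_(n−1) + 2a_(n−2) for n ≥ 2; the numerator fixes a_0 = 3, a_1 = 3.
Iterating: 3, 3, 9, 15, 33, 63, 129, so a_6 = 129.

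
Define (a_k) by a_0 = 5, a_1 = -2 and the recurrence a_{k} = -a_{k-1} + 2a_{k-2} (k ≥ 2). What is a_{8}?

The ordinary generating function has denominator 1 + x - 2x^2.
Iterating the recurrence: a_0,…,a_{8} = 5, -2, 12, -16, 40, -72, 152, -296, 600.

600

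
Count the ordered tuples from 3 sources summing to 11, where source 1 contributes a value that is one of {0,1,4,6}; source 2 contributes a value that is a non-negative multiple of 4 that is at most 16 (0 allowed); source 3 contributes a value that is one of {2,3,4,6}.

4

The generating function for the choices is (1 + t + t^4 + t^6)·(1 + t^4 + t^8 + t^12 + t^16)·(t^2 + t^3 + t^4 + t^6); the count is [t^11].
(1 + t + t^4 + t^6) has coefficients 1,1,0,0,1,0,1 for degrees 0…6.
(1 + t^4 + t^8 + t^12 + t^16) has coefficients 1,0,0,0,1,0,0,0,1,0,0,0 for degrees 0…11.
Finally multiplying by (t^2 + t^3 + t^4 + t^6), the product of all factors after the first has coefficients 0,0,1,1,1,0,2,1,1,0,2,1 for degrees 0…11.
[t^11] = 1·1 + 1·2 + 1·1 + 1·0 = 4.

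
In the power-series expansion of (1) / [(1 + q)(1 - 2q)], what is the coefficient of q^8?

171

The denominator gives the recurrence a_n = a_(n−1) + 2a_(n−2) for n ≥ 3; the numerator fixes a_0 = 1, a_1 = 1, a_2 = 3.
Iterating: 1, 1, 3, 5, 11, 21, 43, 85, 171, so a_8 = 171.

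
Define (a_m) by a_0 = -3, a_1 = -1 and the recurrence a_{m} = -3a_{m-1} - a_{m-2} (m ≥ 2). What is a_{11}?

-38006

The ordinary generating function has denominator 1 + 3q + q^2.
Iterating the recurrence: a_0,…,a_{11} = -3, -1, 6, -17, 45, -118, 309, -809, 2118, -5545, 14517, -38006.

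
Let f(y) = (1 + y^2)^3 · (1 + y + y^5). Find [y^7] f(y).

(1 + y^2)^3 has coefficients 1,0,3,0,3,0,1 for degrees 0…6.
(1 + y + y^5) has coefficients 1,1,0,0,0,1,0,0 for degrees 0…7.
[y^7] = 1·0 + 3·1 + 3·0 + 1·1 = 4.

4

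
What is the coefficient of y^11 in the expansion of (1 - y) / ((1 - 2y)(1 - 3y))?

Partial fractions give a closed form: a_n = (-1)·2^n + (2)·3^n.
At n = 11: a_11 = 352246.

352246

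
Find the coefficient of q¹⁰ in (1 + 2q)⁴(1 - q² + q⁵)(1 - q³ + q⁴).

(1 + 2q)⁴ has coefficients 1,8,24,32,16 for degrees 0…4.
(1 - q² + q⁵) has coefficients 1,0,-1,0,0,1,0,0,0,0,0 for degrees 0…10.
Finally multiplying by (1 - q³ + q⁴), the product of all factors after the first has coefficients 1,0,-1,-1,1,2,-1,0,-1,1,0 for degrees 0…10.
[q¹⁰] = 1·0 + 8·1 + 24·(-1) + 32·0 + 16·(-1) = -32.

-32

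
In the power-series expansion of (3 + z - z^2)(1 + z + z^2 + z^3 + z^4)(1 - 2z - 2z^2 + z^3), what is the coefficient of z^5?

(3 + z - z^2) has coefficients 3,1,-1 for degrees 0…2.
(1 + z + z^2 + z^3 + z^4) has coefficients 1,1,1,1,1,0 for degrees 0…5.
Finally multiplying by (1 - 2z - 2z^2 + z^3), the product of all factors after the first has coefficients 1,-1,-3,-2,-2,-3 for degrees 0…5.
[z^5] = 3·(-3) + 1·(-2) − 1·(-2) = -9.

-9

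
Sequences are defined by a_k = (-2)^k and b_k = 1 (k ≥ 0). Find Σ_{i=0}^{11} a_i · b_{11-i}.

-1365

The convolution is the t^11 coefficient of A(t)B(t).
Σ = 1·1 − 2·1 + 4·1 − 8·1 + 16·1 − 32·1 + 64·1 − 128·1 + 256·1 − 512·1 + 1024·1 − 2048·1 = -1365.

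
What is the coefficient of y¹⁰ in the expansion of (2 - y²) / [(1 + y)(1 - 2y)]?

The denominator gives the recurrence a_n = a_(n−1) + 2a_(n−2) for n ≥ 3; the numerator fixes a_0 = 2, a_1 = 2, a_2 = 5.
Iterating: 2, 2, 5, 9, 19, 37, 75, 149, 299, 597, 1195, so a_10 = 1195.

1195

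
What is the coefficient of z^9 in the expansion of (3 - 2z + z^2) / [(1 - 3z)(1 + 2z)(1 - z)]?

The denominator gives the recurrence a_n = 2a_(n−1) + 5a_(n−2) − 6a_(n−3) for n ≥ 3; the numerator fixes a_0 = 3, a_1 = 4, a_2 = 24.
Iterating: 3, 4, 24, 50, 196, 498, 1676, 4666, 14724, 42722, so a_9 = 42722.

42722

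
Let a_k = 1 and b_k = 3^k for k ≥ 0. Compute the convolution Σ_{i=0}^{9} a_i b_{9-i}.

29524

Write out a_i and b_{9-i} for i = 0,…,9 and sum the products.
Σ = 1·19683 + 1·6561 + 1·2187 + 1·729 + 1·243 + 1·81 + 1·27 + 1·9 + 1·3 + 1·1 = 29524.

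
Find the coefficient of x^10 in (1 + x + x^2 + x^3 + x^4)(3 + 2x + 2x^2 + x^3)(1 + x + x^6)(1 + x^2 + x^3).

(1 + x + x^2 + x^3 + x^4) has coefficients 1,1,1,1,1 for degrees 0…4.
(3 + 2x + 2x^2 + x^3) has coefficients 3,2,2,1,0,0,0,0,0,0,0 for degrees 0…10.
Multiplying by (1 + x + x^6) gives running coefficients 3,5,4,3,1,0,3,2,2,1,0 for degrees 0…10.
Finally multiplying by (1 + x^2 + x^3), the product of all factors after the first has coefficients 3,5,7,11,10,7,7,3,5,6,4 for degrees 0…10.
[x^10] = 1·4 + 1·6 + 1·5 + 1·3 + 1·7 = 25.

25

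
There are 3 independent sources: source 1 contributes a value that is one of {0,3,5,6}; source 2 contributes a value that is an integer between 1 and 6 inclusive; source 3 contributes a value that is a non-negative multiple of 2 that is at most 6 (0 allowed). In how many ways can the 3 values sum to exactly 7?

7

The generating function for the choices is (1 + z³ + z⁵ + z⁶)·(z + z² + z³ + z⁴ + z⁵ + z⁶)·(1 + z² + z⁴ + z⁶); the count is [z⁷].
(1 + z³ + z⁵ + z⁶) has coefficients 1,0,0,1,0,1,1 for degrees 0…6.
(z + z² + z³ + z⁴ + z⁵ + z⁶) has coefficients 0,1,1,1,1,1,1,0 for degrees 0…7.
Finally multiplying by (1 + z² + z⁴ + z⁶), the product of all factors after the first has coefficients 0,1,1,2,2,3,3,3 for degrees 0…7.
[z⁷] = 1·3 + 1·2 + 1·1 + 1·1 = 7.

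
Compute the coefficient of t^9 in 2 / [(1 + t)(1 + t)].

-20

The denominator gives the recurrence a_n = −2a_(n−1) − a_(n−2) for n ≥ 2; the numerator fixes a_0 = 2, a_1 = -4.
Iterating: 2, -4, 6, -8, 10, -12, 14, -16, 18, -20, so a_9 = -20.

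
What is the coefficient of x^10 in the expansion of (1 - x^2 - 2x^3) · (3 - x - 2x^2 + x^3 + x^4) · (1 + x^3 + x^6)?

(1 - x^2 - 2x^3) has coefficients 1,0,-1,-2 for degrees 0…3.
(3 - x - 2x^2 + x^3 + x^4) has coefficients 3,-1,-2,1,1,0,0,0,0,0,0 for degrees 0…10.
Finally multiplying by (1 + x^3 + x^6), the product of all factors after the first has coefficients 3,-1,-2,4,0,-2,4,0,-2,1,1 for degrees 0…10.
[x^10] = 1·1 − 1·(-2) − 2·0 = 3.

3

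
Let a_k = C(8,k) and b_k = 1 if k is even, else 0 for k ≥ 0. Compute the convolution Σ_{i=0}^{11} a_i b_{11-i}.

Write out a_i and b_{11-i} for i = 0,…,11 and sum the products.
Σ = 1·0 + 8·1 + 28·0 + 56·1 + 70·0 + 56·1 + 28·0 + 8·1 + 1·0 + 0·1 + 0·0 + 0·1 = 128.

128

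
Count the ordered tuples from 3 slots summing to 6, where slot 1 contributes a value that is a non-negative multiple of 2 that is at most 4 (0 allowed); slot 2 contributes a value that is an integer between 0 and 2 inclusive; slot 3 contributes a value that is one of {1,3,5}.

3

The generating function for the choices is (1 + t² + t⁴)·(1 + t + t²)·(t + t³ + t⁵); the count is [t⁶].
(1 + t² + t⁴) has coefficients 1,0,1,0,1 for degrees 0…4.
(1 + t + t²) has coefficients 1,1,1,0,0,0,0 for degrees 0…6.
Finally multiplying by (t + t³ + t⁵), the product of all factors after the first has coefficients 0,1,1,2,1,2,1 for degrees 0…6.
[t⁶] = 1·1 + 1·1 + 1·1 = 3.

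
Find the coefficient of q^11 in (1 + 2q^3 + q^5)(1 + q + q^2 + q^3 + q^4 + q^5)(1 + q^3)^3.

(1 + 2q^3 + q^5) has coefficients 1,0,0,2,0,1 for degrees 0…5.
(1 + q + q^2 + q^3 + q^4 + q^5) has coefficients 1,1,1,1,1,1,0,0,0,0,0,0 for degrees 0…11.
Finally multiplying by (1 + q^3)^3, the product of all factors after the first has coefficients 1,1,1,4,4,4,6,6,6,4,4,4 for degrees 0…11.
[q^11] = 1·4 + 2·6 + 1·6 = 22.

22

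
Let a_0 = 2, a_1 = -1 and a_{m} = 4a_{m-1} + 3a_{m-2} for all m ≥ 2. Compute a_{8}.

The ordinary generating function has denominator 1 - 4t - 3t^2.
Iterating the recurrence: a_0,…,a_{8} = 2, -1, 2, 5, 26, 119, 554, 2573, 11954.

11954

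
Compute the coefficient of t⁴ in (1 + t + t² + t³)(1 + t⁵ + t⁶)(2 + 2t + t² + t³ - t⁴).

3

(1 + t + t² + t³) has coefficients 1,1,1,1 for degrees 0…3.
(1 + t⁵ + t⁶) has coefficients 1,0,0,0,0 for degrees 0…4.
Finally multiplying by (2 + 2t + t² + t³ - t⁴), the product of all factors after the first has coefficients 2,2,1,1,-1 for degrees 0…4.
[t⁴] = 1·(-1) + 1·1 + 1·1 + 1·2 = 3.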